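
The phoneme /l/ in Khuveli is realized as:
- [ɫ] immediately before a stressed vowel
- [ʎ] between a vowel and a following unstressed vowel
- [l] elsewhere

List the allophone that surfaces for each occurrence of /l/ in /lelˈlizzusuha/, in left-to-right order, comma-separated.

Occurrence 1 (position 1): no conditioning environment matches → elsewhere allophone [l].
Occurrence 2 (position 3): no conditioning environment matches → elsewhere allophone [l].
Occurrence 3 (position 4): immediately before a stressed vowel → [ɫ].

[l], [l], [ɫ]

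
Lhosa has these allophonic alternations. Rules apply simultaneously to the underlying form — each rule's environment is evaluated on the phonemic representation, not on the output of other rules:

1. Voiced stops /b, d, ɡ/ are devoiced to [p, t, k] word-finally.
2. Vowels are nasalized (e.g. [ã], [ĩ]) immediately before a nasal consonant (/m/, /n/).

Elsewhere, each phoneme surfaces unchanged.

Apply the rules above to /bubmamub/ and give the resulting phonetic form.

/b/ — word-initial; rule 1 does not apply here → [b].
/u/ — between /b/ and /b/; rule 2 does not apply here → [u].
/b/ — between /u/ and /m/; rule 1 does not apply here → [b].
/m/ (between /b/ and /a/) is unaffected → [m].
/a/ (between /m/ and /m/): before a nasal consonant, so rule 2 applies → [ã].
/m/ (between /a/ and /u/): no rule targets it → [m].
/u/ — between /m/ and /b/; rule 2 does not apply here → [u].
/b/ (word-final) occurs word-finally → [p] by rule 1.

[bubmãmup]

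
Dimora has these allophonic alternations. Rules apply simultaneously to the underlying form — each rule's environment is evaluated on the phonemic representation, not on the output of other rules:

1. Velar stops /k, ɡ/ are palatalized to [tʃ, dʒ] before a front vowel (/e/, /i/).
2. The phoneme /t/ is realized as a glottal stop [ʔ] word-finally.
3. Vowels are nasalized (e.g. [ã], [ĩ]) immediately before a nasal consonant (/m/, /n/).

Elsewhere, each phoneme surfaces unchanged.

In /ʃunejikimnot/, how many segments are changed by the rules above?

Segments that undergo a rule: /u/ → [ũ] (rule 3); /k/ → [tʃ] (rule 1); /i/ → [ĩ] (rule 3); /t/ → [ʔ] (rule 2).
All other segments surface unchanged.

4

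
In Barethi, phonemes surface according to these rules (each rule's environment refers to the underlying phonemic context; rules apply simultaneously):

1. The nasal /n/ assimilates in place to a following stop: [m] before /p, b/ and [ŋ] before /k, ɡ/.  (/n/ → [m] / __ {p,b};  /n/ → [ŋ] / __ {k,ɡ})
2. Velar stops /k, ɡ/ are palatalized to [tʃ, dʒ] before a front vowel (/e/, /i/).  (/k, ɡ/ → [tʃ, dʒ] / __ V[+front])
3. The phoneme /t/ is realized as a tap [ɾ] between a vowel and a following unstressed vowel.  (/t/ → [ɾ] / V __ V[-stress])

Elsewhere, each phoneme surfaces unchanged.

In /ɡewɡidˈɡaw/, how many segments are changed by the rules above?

Segments that undergo a rule: /ɡ/ → [dʒ] (rule 2); /ɡ/ → [dʒ] (rule 2).
All other segments surface unchanged.

2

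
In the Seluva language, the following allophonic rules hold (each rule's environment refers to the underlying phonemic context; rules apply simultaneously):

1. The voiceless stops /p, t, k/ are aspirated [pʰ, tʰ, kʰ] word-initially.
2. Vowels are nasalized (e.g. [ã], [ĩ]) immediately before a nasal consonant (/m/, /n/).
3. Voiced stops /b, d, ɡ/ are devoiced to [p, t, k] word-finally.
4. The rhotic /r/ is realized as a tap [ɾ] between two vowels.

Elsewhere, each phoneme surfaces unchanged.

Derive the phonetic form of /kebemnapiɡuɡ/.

Rule 1 applies to /k/ (word-initial: word-initially) → [kʰ].
/e/ (between /k/ and /b/) fails the environment for rule 2, so it stays [e].
/b/ (between /e/ and /e/) fails the environment for rule 3, so it stays [b].
Rule 2 applies to /e/ (between /b/ and /m/: before a nasal consonant) → [ẽ].
/m/ (between /e/ and /n/): no rule targets it → [m].
/n/ (between /m/ and /a/): no rule targets it → [n].
/a/ (between /n/ and /p/): rule 2 targets it, but not before a nasal consonant → unchanged [a].
/p/ (between /a/ and /i/) fails the environment for rule 1, so it stays [p].
/i/ (between /p/ and /ɡ/) fails the environment for rule 2, so it stays [i].
/ɡ/ (between /i/ and /u/): rule 3 targets it, but not word-finally → unchanged [ɡ].
/u/ (between /ɡ/ and /ɡ/): rule 2 targets it, but not before a nasal consonant → unchanged [u].
/ɡ/ (word-final): word-finally, so rule 3 applies → [k].

[kʰebẽmnapiɡuk]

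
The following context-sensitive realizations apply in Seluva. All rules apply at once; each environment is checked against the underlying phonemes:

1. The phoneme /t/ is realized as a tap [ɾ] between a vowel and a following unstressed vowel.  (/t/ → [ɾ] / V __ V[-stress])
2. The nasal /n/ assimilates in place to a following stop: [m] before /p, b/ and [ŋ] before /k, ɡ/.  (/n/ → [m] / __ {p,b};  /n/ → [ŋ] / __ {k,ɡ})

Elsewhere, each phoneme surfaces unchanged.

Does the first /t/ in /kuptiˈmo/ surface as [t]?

/t/ (between /p/ and /i/) is in the target of rule 1 but the environment (between a vowel and a following unstressed vowel) is not met → [t].
The actual realization is [t], which matches [t].

Yes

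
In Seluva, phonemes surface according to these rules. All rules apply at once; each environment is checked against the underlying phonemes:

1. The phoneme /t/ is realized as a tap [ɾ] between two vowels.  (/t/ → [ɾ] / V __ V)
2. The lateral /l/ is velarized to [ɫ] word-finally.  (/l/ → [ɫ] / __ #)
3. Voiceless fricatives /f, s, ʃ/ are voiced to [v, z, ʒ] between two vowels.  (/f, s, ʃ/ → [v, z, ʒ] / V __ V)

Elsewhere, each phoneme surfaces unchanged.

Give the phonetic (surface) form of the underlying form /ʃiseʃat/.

[ʃizeʒat]

/ʃ/ (word-initial) fails the environment for rule 3, so it stays [ʃ].
/s/ meets the environment for rule 3 (between two vowels) → [z].
/ʃ/ (between /e/ and /a/) occurs between two vowels → [ʒ] by rule 3.
/t/ (word-final) is in the target of rule 1 but the environment (between two vowels) is not met → [t].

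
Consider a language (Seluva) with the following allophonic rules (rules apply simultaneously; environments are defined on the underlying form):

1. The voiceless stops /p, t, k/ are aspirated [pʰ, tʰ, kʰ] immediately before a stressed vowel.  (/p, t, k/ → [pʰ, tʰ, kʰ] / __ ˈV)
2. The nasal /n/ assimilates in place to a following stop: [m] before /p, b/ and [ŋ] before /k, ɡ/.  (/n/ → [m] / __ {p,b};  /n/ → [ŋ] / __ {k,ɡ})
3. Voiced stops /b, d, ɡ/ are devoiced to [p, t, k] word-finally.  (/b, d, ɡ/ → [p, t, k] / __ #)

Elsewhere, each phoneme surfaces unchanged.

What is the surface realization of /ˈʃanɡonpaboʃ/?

/ʃ/ stays [ʃ].
/a/ — not in any rule's target class → [a].
/n/ meets the environment for rule 2 (before a labial or velar stop) → [ŋ].
/ɡ/ (between /n/ and /o/) is in the target of rule 3 but the environment (word-finally) is not met → [ɡ].
/o/ (between /ɡ/ and /n/) is unaffected → [o].
/n/ (between /o/ and /p/) occurs before a labial or velar stop → [m] by rule 2.
/p/ (between /n/ and /a/) is in the target of rule 1 but the environment (immediately before a stressed vowel) is not met → [p].
/a/ (between /p/ and /b/): no rule targets it → [a].
/b/ (between /a/ and /o/) fails the environment for rule 3, so it stays [b].
/o/ (between /b/ and /ʃ/) is unaffected → [o].
/ʃ/ — not in any rule's target class → [ʃ].

[ˈʃaŋɡompaboʃ]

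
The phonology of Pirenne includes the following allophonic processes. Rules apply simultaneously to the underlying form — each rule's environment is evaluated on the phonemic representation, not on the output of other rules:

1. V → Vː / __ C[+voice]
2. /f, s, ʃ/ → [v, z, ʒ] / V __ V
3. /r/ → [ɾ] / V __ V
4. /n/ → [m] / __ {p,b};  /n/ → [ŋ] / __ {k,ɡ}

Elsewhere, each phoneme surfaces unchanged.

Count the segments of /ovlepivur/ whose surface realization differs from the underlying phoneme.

Segments that undergo a rule: /o/ → [oː] (rule 1); /i/ → [iː] (rule 1); /u/ → [uː] (rule 1).
All other segments surface unchanged.

3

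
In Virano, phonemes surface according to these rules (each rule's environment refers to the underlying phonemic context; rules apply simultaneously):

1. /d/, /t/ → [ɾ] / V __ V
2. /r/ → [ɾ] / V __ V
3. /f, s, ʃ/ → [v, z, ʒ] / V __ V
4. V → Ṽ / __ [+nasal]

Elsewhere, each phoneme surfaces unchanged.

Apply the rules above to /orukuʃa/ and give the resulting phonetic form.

/o/ (word-initial): rule 4 targets it, but not before a nasal consonant → unchanged [o].
Rule 2 applies to /r/ (between /o/ and /u/: between two vowels) → [ɾ].
/u/ (between /r/ and /k/) fails the environment for rule 4, so it stays [u].
/k/ stays [k].
/u/ (between /k/ and /ʃ/) is in the target of rule 4 but the environment (before a nasal consonant) is not met → [u].
/ʃ/ (between /u/ and /a/): between two vowels, so rule 3 applies → [ʒ].
/a/ (word-final) fails the environment for rule 4, so it stays [a].

[oɾukuʒa]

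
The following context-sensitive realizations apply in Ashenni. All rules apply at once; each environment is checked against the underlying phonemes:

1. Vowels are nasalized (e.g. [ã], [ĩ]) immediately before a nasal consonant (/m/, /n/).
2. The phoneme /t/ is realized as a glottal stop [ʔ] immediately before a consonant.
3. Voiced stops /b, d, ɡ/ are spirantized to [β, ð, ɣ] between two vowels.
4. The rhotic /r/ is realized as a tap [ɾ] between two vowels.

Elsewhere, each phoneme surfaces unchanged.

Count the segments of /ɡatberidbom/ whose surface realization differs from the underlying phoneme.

3

Segments that undergo a rule: /t/ → [ʔ] (rule 2); /r/ → [ɾ] (rule 4); /o/ → [õ] (rule 1).
All other segments surface unchanged.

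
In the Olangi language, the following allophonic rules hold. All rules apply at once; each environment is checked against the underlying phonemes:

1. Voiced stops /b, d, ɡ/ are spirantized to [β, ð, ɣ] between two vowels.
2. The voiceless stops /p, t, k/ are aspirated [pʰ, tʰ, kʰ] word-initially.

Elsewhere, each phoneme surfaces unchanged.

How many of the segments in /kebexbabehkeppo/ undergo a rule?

3

Segments that undergo a rule: /k/ → [kʰ] (rule 2); /b/ → [β] (rule 1); /b/ → [β] (rule 1).
All other segments surface unchanged.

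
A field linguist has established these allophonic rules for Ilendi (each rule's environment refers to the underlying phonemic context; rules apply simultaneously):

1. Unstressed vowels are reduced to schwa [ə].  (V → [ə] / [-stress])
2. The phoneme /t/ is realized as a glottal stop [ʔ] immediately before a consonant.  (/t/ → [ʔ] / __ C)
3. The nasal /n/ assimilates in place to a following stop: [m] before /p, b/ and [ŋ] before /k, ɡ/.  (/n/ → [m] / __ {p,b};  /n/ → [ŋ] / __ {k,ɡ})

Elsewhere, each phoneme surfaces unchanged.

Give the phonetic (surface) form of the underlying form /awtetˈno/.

[əwtəʔˈno]

/a/ (word-initial) occurs in an unstressed syllable → [ə] by rule 1.
/w/ (between /a/ and /t/) is unaffected → [w].
/t/ (between /w/ and /e/): rule 2 targets it, but not immediately before a consonant → unchanged [t].
/e/ (between /t/ and /t/): in an unstressed syllable, so rule 1 applies → [ə].
/t/ — between /e/ and /n/, immediately before a consonant — surfaces as [ʔ] (rule 2).
/n/ (between /t/ and /o/) is in the target of rule 3 but the environment (before a labial or velar stop) is not met → [n].
/o/ (word-final) is in the target of rule 1 but the environment (in an unstressed syllable) is not met → [o].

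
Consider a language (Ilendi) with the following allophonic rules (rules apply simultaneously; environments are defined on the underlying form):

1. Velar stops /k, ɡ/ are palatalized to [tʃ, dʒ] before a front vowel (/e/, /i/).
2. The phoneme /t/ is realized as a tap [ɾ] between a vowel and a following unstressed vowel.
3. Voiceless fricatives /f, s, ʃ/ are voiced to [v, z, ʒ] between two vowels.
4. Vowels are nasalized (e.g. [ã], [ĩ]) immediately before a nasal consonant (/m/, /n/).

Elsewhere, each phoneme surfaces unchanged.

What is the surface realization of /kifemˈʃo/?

/k/ (word-initial): before a front vowel, so rule 1 applies → [tʃ].
/i/ — between /k/ and /f/; rule 4 does not apply here → [i].
/f/ (between /i/ and /e/): between two vowels, so rule 3 applies → [v].
Rule 4 applies to /e/ (between /f/ and /m/: before a nasal consonant) → [ẽ].
/m/ stays [m].
/ʃ/ (between /m/ and /o/) is in the target of rule 3 but the environment (between two vowels) is not met → [ʃ].
/o/ (word-final) is in the target of rule 4 but the environment (before a nasal consonant) is not met → [o].

[tʃivẽmˈʃo]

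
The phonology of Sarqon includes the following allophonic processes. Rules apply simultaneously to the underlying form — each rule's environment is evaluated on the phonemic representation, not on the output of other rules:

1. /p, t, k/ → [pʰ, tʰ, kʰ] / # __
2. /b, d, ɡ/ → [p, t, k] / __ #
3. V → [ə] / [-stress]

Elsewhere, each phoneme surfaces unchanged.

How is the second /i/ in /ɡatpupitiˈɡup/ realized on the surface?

Rule 3 applies to /i/ (between /t/ and /ɡ/: in an unstressed syllable) → [ə].

[ə]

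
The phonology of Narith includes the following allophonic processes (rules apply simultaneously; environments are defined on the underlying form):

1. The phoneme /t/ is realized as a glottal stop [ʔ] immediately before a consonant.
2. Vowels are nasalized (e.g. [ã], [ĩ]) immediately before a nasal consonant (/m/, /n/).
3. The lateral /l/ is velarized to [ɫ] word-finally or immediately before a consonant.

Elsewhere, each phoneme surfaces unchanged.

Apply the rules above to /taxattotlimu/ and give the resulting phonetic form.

[taxaʔtoʔlĩmu]

/t/ — word-initial; rule 1 does not apply here → [t].
/a/ (between /t/ and /x/): rule 2 targets it, but not before a nasal consonant → unchanged [a].
/x/ (between /a/ and /a/) is unaffected → [x].
/a/ (between /x/ and /t/): rule 2 targets it, but not before a nasal consonant → unchanged [a].
/t/ (between /a/ and /t/): immediately before a consonant, so rule 1 applies → [ʔ].
/t/ (between /t/ and /o/): rule 1 targets it, but not immediately before a consonant → unchanged [t].
/o/ (between /t/ and /t/) is in the target of rule 2 but the environment (before a nasal consonant) is not met → [o].
/t/ (between /o/ and /l/): immediately before a consonant, so rule 1 applies → [ʔ].
/l/ (between /t/ and /i/) is in the target of rule 3 but the environment (word-finally or immediately before a consonant) is not met → [l].
/i/ (between /l/ and /m/): before a nasal consonant, so rule 2 applies → [ĩ].
/m/ (between /i/ and /u/): no rule targets it → [m].
/u/ (word-final): rule 2 targets it, but not before a nasal consonant → unchanged [u].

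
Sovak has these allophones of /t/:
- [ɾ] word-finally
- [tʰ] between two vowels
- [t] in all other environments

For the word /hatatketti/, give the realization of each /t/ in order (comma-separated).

[tʰ], [t], [t], [t]

Occurrence 1 (position 3): between two vowels → [tʰ].
Occurrence 2 (position 5): no conditioning environment matches → elsewhere allophone [t].
Occurrence 3 (position 8): no conditioning environment matches → elsewhere allophone [t].
Occurrence 4 (position 9): no conditioning environment matches → elsewhere allophone [t].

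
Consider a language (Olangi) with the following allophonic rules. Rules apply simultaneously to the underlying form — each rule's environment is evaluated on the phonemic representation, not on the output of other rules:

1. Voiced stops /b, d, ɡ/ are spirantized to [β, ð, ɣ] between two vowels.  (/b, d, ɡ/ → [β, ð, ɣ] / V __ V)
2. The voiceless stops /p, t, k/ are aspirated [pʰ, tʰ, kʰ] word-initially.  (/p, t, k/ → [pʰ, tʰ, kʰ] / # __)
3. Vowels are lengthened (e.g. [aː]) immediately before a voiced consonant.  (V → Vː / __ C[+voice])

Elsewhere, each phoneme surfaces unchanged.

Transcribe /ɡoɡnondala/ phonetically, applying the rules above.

[ɡoːɡnoːndaːla]

/ɡ/ (word-initial): rule 1 targets it, but not between two vowels → unchanged [ɡ].
/o/ (between /ɡ/ and /ɡ/): before a voiced consonant, so rule 3 applies → [oː].
/ɡ/ (between /o/ and /n/): rule 1 targets it, but not between two vowels → unchanged [ɡ].
/o/ meets the environment for rule 3 (before a voiced consonant) → [oː].
/d/ (between /n/ and /a/) is in the target of rule 1 but the environment (between two vowels) is not met → [d].
/a/ meets the environment for rule 3 (before a voiced consonant) → [aː].
/a/ (word-final): rule 3 targets it, but not before a voiced consonant → unchanged [a].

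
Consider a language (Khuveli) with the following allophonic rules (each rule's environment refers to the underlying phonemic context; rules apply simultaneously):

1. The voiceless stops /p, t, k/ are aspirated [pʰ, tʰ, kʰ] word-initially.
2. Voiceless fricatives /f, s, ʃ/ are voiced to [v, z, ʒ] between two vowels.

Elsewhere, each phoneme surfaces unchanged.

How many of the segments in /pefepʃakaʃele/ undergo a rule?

Segments that undergo a rule: /p/ → [pʰ] (rule 1); /f/ → [v] (rule 2); /ʃ/ → [ʒ] (rule 2).
All other segments surface unchanged.

3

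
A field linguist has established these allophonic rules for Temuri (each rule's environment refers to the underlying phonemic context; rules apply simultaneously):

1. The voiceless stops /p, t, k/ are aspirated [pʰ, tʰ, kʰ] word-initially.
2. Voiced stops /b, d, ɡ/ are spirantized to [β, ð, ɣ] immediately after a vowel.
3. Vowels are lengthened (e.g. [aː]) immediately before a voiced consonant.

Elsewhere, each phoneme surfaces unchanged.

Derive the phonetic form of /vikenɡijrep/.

[vikeːnɡiːjrep]

/i/ (between /v/ and /k/) is in the target of rule 3 but the environment (before a voiced consonant) is not met → [i].
/k/ — between /i/ and /e/; rule 1 does not apply here → [k].
/e/ meets the environment for rule 3 (before a voiced consonant) → [eː].
/ɡ/ (between /n/ and /i/): rule 2 targets it, but not immediately after a vowel → unchanged [ɡ].
/i/ (between /ɡ/ and /j/) occurs before a voiced consonant → [iː] by rule 3.
/e/ (between /r/ and /p/): rule 3 targets it, but not before a voiced consonant → unchanged [e].
/p/ (word-final) fails the environment for rule 1, so it stays [p].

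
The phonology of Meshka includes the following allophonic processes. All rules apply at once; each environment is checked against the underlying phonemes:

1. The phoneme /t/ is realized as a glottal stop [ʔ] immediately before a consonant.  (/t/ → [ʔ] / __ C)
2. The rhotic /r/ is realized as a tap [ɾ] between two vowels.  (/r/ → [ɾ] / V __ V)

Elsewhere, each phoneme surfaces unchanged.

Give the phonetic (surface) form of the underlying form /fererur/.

/r/ — between /e/ and /e/, between two vowels — surfaces as [ɾ] (rule 2).
/r/ meets the environment for rule 2 (between two vowels) → [ɾ].
/r/ (word-final) fails the environment for rule 2, so it stays [r].

[feɾeɾur]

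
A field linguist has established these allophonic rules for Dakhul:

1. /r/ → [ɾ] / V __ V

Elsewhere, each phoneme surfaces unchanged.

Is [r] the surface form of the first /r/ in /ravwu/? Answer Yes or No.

Yes

/r/ (word-initial) is in the target of rule 1 but the environment (between two vowels) is not met → [r].
The actual realization is [r], which matches [r].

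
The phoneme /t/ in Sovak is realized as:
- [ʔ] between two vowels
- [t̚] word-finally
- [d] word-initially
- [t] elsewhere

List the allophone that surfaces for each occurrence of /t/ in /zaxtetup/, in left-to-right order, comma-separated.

[t], [ʔ]

Occurrence 1 (position 4): no conditioning environment matches → elsewhere allophone [t].
Occurrence 2 (position 6): between two vowels → [ʔ].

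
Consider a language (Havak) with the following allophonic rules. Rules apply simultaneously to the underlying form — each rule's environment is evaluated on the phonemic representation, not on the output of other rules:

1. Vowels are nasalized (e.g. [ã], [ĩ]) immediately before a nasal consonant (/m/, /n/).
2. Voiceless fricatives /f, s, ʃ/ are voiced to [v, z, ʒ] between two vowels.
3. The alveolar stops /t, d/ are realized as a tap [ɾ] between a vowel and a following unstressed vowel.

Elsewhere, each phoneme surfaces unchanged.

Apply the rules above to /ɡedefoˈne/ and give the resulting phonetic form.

/ɡ/ — not in any rule's target class → [ɡ].
/e/ — between /ɡ/ and /d/; rule 1 does not apply here → [e].
/d/ meets the environment for rule 3 (between a vowel and a following unstressed vowel) → [ɾ].
/e/ (between /d/ and /f/) fails the environment for rule 1, so it stays [e].
Rule 2 applies to /f/ (between /e/ and /o/: between two vowels) → [v].
Rule 1 applies to /o/ (between /f/ and /n/: before a nasal consonant) → [õ].
/n/ stays [n].
/e/ — word-final; rule 1 does not apply here → [e].

[ɡeɾevõˈne]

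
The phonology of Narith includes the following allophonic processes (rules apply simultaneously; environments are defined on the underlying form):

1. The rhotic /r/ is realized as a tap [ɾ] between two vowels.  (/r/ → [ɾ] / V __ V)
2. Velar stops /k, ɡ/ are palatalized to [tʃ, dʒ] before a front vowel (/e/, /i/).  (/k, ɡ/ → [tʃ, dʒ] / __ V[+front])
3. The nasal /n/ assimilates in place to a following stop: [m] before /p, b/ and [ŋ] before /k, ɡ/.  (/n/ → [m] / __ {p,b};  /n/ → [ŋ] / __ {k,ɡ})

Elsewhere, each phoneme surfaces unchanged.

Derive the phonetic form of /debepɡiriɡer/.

[debepdʒiɾidʒer]

/d/ (word-initial) is unaffected → [d].
/e/ — not in any rule's target class → [e].
/b/ (between /e/ and /e/): no rule targets it → [b].
/e/ (between /b/ and /p/): no rule targets it → [e].
/p/ (between /e/ and /ɡ/) is unaffected → [p].
/ɡ/ (between /p/ and /i/): before a front vowel, so rule 2 applies → [dʒ].
/i/ (between /ɡ/ and /r/): no rule targets it → [i].
Rule 1 applies to /r/ (between /i/ and /i/: between two vowels) → [ɾ].
/i/ (between /r/ and /ɡ/) is unaffected → [i].
Rule 2 applies to /ɡ/ (between /i/ and /e/: before a front vowel) → [dʒ].
/e/ (between /ɡ/ and /r/) is unaffected → [e].
/r/ (word-final) is in the target of rule 1 but the environment (between two vowels) is not met → [r].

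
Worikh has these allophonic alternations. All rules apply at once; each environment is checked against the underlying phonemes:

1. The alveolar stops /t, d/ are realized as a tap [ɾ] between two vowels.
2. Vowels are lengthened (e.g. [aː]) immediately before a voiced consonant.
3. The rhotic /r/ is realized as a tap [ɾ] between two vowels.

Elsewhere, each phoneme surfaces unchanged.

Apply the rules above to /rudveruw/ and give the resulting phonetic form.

/r/ — word-initial; rule 3 does not apply here → [r].
/u/ (between /r/ and /d/): before a voiced consonant, so rule 2 applies → [uː].
/d/ — between /u/ and /v/; rule 1 does not apply here → [d].
/v/ stays [v].
/e/ (between /v/ and /r/): before a voiced consonant, so rule 2 applies → [eː].
/r/ (between /e/ and /u/): between two vowels, so rule 3 applies → [ɾ].
/u/ (between /r/ and /w/) occurs before a voiced consonant → [uː] by rule 2.
/w/ — not in any rule's target class → [w].

[ruːdveːɾuːw]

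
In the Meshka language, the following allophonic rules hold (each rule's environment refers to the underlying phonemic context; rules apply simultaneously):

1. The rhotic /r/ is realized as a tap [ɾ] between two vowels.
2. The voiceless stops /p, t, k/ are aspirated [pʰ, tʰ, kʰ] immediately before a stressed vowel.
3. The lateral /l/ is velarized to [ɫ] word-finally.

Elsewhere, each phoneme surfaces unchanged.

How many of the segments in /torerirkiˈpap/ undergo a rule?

3

Segments that undergo a rule: /r/ → [ɾ] (rule 1); /r/ → [ɾ] (rule 1); /p/ → [pʰ] (rule 2).
All other segments surface unchanged.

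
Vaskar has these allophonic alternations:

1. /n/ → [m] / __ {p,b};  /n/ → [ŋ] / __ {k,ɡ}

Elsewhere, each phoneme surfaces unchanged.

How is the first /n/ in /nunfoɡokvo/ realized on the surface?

[n]

/n/ (word-initial): rule 1 targets it, but not before a labial or velar stop → unchanged [n].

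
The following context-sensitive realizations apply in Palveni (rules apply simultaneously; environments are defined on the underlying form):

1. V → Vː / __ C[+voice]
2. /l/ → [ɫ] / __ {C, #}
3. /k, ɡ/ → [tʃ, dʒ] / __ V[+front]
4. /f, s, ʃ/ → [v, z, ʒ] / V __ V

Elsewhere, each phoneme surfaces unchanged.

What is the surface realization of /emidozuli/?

/e/ — word-initial, before a voiced consonant — surfaces as [eː] (rule 1).
/i/ (between /m/ and /d/): before a voiced consonant, so rule 1 applies → [iː].
/o/ meets the environment for rule 1 (before a voiced consonant) → [oː].
/u/ meets the environment for rule 1 (before a voiced consonant) → [uː].
/l/ — between /u/ and /i/; rule 2 does not apply here → [l].
/i/ (word-final) fails the environment for rule 1, so it stays [i].

[eːmiːdoːzuːli]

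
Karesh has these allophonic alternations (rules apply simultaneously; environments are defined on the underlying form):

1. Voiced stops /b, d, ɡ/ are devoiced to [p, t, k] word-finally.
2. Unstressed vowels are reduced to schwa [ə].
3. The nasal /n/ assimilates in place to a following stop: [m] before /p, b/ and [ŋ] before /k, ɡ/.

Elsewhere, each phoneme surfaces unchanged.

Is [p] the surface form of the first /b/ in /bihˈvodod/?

/b/ — word-initial; rule 1 does not apply here → [b].
The actual realization is [b], not [p].

No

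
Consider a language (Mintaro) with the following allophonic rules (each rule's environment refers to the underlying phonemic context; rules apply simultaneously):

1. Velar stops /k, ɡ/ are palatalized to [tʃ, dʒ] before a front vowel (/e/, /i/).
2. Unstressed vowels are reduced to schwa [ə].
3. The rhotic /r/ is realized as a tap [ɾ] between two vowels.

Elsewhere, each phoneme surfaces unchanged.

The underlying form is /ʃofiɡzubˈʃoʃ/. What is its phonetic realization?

[ʃəfəɡzəbˈʃoʃ]

/o/ meets the environment for rule 2 (in an unstressed syllable) → [ə].
Rule 2 applies to /i/ (between /f/ and /ɡ/: in an unstressed syllable) → [ə].
/ɡ/ (between /i/ and /z/) fails the environment for rule 1, so it stays [ɡ].
/u/ (between /z/ and /b/): in an unstressed syllable, so rule 2 applies → [ə].
/o/ — between /ʃ/ and /ʃ/; rule 2 does not apply here → [o].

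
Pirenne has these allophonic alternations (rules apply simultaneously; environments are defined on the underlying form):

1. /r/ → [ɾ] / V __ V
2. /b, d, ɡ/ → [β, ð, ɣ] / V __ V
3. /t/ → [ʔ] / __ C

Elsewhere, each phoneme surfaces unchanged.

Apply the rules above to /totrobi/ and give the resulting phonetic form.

[toʔroβi]

/t/ — word-initial; rule 3 does not apply here → [t].
/t/ (between /o/ and /r/) occurs immediately before a consonant → [ʔ] by rule 3.
/r/ — between /t/ and /o/; rule 1 does not apply here → [r].
/b/ (between /o/ and /i/) occurs between two vowels → [β] by rule 2.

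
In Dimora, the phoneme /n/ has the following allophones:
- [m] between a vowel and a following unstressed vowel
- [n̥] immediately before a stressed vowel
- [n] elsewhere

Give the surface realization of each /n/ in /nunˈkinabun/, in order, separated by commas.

[n], [n], [m], [n]

Occurrence 1 (position 1): no conditioning environment matches → elsewhere allophone [n].
Occurrence 2 (position 3): no conditioning environment matches → elsewhere allophone [n].
Occurrence 3 (position 6): between a vowel and a following unstressed vowel → [m].
Occurrence 4 (position 10): no conditioning environment matches → elsewhere allophone [n].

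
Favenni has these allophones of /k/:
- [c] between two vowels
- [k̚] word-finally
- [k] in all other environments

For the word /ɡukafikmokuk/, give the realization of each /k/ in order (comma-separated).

Occurrence 1 (position 3): between two vowels → [c].
Occurrence 2 (position 7): no conditioning environment matches → elsewhere allophone [k].
Occurrence 3 (position 10): between two vowels → [c].
Occurrence 4 (position 12): word-finally → [k̚].

[c], [k], [c], [k̚]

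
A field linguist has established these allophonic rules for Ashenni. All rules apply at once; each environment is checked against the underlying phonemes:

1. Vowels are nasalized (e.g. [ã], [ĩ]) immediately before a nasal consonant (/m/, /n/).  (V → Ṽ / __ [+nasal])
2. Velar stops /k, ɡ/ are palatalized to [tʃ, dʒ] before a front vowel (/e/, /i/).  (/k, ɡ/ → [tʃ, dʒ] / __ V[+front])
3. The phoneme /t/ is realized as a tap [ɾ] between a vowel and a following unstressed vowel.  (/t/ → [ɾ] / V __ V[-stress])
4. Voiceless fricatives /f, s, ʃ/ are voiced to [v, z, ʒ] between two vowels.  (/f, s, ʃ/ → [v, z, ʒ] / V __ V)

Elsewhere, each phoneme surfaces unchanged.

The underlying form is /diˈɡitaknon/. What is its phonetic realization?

[diˈdʒiɾaknõn]

/i/ (between /d/ and /ɡ/) fails the environment for rule 1, so it stays [i].
Rule 2 applies to /ɡ/ (between /i/ and /i/: before a front vowel) → [dʒ].
/i/ (between /ɡ/ and /t/): rule 1 targets it, but not before a nasal consonant → unchanged [i].
Rule 3 applies to /t/ (between /i/ and /a/: between a vowel and a following unstressed vowel) → [ɾ].
/a/ (between /t/ and /k/): rule 1 targets it, but not before a nasal consonant → unchanged [a].
/k/ (between /a/ and /n/) fails the environment for rule 2, so it stays [k].
/o/ (between /n/ and /n/) occurs before a nasal consonant → [õ] by rule 1.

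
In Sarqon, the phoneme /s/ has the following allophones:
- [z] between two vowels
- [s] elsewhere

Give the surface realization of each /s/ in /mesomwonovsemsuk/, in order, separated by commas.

[z], [s], [s]

Occurrence 1 (position 3): between two vowels → [z].
Occurrence 2 (position 11): no conditioning environment matches → elsewhere allophone [s].
Occurrence 3 (position 14): no conditioning environment matches → elsewhere allophone [s].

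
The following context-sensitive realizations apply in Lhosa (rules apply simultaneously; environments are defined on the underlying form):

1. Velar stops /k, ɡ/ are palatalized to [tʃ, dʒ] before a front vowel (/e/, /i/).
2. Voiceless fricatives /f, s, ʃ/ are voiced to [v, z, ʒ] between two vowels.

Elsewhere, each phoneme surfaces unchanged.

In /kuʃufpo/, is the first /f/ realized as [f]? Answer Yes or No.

/f/ (between /u/ and /p/) fails the environment for rule 2, so it stays [f].
The actual realization is [f], which matches [f].

Yes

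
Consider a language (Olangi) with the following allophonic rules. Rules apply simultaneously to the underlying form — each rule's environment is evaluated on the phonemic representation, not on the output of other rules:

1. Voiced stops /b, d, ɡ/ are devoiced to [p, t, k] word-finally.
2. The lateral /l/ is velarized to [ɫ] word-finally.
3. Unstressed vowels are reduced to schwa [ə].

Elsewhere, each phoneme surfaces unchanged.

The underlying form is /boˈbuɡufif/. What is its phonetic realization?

[bəˈbuɡəfəf]

/b/ (word-initial) is in the target of rule 1 but the environment (word-finally) is not met → [b].
/o/ (between /b/ and /b/): in an unstressed syllable, so rule 3 applies → [ə].
/b/ — between /o/ and /u/; rule 1 does not apply here → [b].
/u/ (between /b/ and /ɡ/) is in the target of rule 3 but the environment (in an unstressed syllable) is not met → [u].
/ɡ/ (between /u/ and /u/): rule 1 targets it, but not word-finally → unchanged [ɡ].
/u/ meets the environment for rule 3 (in an unstressed syllable) → [ə].
/f/ (between /u/ and /i/): no rule targets it → [f].
/i/ (between /f/ and /f/): in an unstressed syllable, so rule 3 applies → [ə].
/f/ stays [f].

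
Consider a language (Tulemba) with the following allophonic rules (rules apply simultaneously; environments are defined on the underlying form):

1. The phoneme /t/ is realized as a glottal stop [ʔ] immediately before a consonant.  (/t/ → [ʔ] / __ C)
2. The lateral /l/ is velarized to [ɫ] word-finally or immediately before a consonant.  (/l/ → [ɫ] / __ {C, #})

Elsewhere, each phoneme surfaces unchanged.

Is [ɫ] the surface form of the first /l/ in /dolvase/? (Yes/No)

/l/ (between /o/ and /v/): word-finally or immediately before a consonant, so rule 2 applies → [ɫ].
The actual realization is [ɫ], which matches [ɫ].

Yes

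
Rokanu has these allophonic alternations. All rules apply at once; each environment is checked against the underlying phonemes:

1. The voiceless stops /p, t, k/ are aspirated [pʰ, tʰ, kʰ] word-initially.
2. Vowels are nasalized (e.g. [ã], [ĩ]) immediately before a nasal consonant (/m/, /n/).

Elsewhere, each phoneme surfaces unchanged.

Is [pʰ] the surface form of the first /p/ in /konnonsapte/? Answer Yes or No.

/p/ — between /a/ and /t/; rule 1 does not apply here → [p].
The actual realization is [p], not [pʰ].

No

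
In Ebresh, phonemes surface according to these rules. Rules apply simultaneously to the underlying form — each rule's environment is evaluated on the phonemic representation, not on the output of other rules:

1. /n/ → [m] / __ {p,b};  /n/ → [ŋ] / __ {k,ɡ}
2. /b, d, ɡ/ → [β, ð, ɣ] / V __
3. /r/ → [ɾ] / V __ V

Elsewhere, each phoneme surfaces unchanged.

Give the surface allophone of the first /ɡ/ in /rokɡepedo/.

[ɡ]

/ɡ/ (between /k/ and /e/) fails the environment for rule 2, so it stays [ɡ].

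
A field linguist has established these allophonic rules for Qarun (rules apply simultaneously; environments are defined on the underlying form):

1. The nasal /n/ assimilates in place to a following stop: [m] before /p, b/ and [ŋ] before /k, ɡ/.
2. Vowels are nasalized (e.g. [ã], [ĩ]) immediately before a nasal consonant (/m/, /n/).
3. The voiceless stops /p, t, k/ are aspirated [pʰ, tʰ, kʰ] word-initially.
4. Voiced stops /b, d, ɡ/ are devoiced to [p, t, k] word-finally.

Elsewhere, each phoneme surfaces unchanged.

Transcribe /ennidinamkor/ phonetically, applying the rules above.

[ẽnnidĩnãmkor]

/e/ (word-initial) occurs before a nasal consonant → [ẽ] by rule 2.
/n/ (between /e/ and /n/) is in the target of rule 1 but the environment (before a labial or velar stop) is not met → [n].
/n/ (between /n/ and /i/): rule 1 targets it, but not before a labial or velar stop → unchanged [n].
/i/ (between /n/ and /d/) is in the target of rule 2 but the environment (before a nasal consonant) is not met → [i].
/d/ — between /i/ and /i/; rule 4 does not apply here → [d].
Rule 2 applies to /i/ (between /d/ and /n/: before a nasal consonant) → [ĩ].
/n/ (between /i/ and /a/): rule 1 targets it, but not before a labial or velar stop → unchanged [n].
/a/ (between /n/ and /m/): before a nasal consonant, so rule 2 applies → [ã].
/k/ (between /m/ and /o/) is in the target of rule 3 but the environment (word-initially) is not met → [k].
/o/ (between /k/ and /r/): rule 2 targets it, but not before a nasal consonant → unchanged [o].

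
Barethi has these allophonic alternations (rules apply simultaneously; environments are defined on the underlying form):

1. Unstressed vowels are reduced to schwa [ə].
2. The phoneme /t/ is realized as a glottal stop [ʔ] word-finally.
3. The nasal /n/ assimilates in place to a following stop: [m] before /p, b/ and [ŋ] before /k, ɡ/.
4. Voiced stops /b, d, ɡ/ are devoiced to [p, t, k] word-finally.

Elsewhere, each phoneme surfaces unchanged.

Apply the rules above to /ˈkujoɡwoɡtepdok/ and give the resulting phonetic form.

[ˈkujəɡwəɡtəpdək]

/u/ (between /k/ and /j/): rule 1 targets it, but not in an unstressed syllable → unchanged [u].
/o/ (between /j/ and /ɡ/) occurs in an unstressed syllable → [ə] by rule 1.
/ɡ/ — between /o/ and /w/; rule 4 does not apply here → [ɡ].
Rule 1 applies to /o/ (between /w/ and /ɡ/: in an unstressed syllable) → [ə].
/ɡ/ — between /o/ and /t/; rule 4 does not apply here → [ɡ].
/t/ (between /ɡ/ and /e/) fails the environment for rule 2, so it stays [t].
/e/ meets the environment for rule 1 (in an unstressed syllable) → [ə].
/d/ (between /p/ and /o/): rule 4 targets it, but not word-finally → unchanged [d].
/o/ meets the environment for rule 1 (in an unstressed syllable) → [ə].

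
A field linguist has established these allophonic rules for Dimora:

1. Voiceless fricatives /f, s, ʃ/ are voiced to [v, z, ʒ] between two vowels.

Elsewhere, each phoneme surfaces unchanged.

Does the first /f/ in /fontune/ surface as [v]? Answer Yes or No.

/f/ — word-initial; rule 1 does not apply here → [f].
The actual realization is [f], not [v].

No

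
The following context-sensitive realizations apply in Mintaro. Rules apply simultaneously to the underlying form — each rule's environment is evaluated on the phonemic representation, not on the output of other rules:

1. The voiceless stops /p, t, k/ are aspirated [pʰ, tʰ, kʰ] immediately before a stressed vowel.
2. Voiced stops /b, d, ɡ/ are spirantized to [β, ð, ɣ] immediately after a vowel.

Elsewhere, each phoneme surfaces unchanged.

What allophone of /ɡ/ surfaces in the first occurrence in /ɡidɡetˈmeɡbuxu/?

[ɡ]

/ɡ/ (word-initial) is in the target of rule 2 but the environment (immediately after a vowel) is not met → [ɡ].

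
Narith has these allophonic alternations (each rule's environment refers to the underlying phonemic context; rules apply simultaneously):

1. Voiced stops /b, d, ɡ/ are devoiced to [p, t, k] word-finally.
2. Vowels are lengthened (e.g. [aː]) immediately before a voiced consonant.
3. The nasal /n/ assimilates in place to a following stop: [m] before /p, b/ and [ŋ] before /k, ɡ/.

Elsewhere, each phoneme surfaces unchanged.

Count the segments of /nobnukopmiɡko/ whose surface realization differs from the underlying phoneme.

Segments that undergo a rule: /o/ → [oː] (rule 2); /i/ → [iː] (rule 2).
All other segments surface unchanged.

2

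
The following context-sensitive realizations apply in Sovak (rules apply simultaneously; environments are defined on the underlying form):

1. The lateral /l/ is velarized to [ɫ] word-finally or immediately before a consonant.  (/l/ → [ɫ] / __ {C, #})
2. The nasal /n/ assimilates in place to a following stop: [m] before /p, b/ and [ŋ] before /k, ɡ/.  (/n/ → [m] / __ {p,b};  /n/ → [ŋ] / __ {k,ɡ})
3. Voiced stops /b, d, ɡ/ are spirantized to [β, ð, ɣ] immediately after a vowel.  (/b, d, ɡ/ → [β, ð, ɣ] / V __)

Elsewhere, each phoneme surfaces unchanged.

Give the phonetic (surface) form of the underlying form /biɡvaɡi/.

/b/ (word-initial): rule 3 targets it, but not immediately after a vowel → unchanged [b].
Rule 3 applies to /ɡ/ (between /i/ and /v/: immediately after a vowel) → [ɣ].
/ɡ/ — between /a/ and /i/, immediately after a vowel — surfaces as [ɣ] (rule 3).

[biɣvaɣi]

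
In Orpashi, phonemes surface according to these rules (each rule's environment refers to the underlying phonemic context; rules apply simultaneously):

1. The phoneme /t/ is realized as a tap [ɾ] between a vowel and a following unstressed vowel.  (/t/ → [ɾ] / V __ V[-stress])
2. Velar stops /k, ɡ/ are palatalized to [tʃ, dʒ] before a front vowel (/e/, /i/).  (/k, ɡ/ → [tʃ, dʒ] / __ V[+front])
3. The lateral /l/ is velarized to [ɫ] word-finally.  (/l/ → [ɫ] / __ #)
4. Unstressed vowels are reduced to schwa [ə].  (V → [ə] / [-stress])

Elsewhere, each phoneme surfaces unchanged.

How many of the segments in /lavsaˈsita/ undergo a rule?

Segments that undergo a rule: /a/ → [ə] (rule 4); /a/ → [ə] (rule 4); /t/ → [ɾ] (rule 1); /a/ → [ə] (rule 4).
All other segments surface unchanged.

4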